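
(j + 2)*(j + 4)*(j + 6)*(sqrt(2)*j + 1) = sqrt(2)*j^4 + j^3 + 12*sqrt(2)*j^3 + 12*j^2 + 44*sqrt(2)*j^2 + 44*j + 48*sqrt(2)*j + 48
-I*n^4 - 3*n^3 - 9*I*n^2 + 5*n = n*(n - 5*I)*(n + I)*(-I*n + 1)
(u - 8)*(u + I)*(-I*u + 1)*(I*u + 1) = u^4 - 8*u^3 + I*u^3 + u^2 - 8*I*u^2 - 8*u + I*u - 8*I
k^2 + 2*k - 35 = (k - 5)*(k + 7)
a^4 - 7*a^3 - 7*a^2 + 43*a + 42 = (a - 7)*(a - 3)*(a + 1)*(a + 2)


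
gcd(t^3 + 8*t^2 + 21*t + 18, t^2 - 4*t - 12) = t + 2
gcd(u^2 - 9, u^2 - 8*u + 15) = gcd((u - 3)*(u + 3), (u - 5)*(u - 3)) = u - 3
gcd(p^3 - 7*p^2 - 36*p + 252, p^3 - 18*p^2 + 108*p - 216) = p - 6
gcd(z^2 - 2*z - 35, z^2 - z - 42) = z - 7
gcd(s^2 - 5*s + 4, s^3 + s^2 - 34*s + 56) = s - 4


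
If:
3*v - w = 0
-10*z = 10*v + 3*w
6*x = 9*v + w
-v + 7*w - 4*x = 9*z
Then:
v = 0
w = 0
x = 0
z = 0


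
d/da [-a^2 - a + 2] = -2*a - 1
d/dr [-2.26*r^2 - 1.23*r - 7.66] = -4.52*r - 1.23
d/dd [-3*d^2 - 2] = -6*d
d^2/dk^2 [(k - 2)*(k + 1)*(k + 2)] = 6*k + 2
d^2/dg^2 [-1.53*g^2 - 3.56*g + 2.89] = -3.06000000000000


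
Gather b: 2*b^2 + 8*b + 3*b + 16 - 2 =2*b^2 + 11*b + 14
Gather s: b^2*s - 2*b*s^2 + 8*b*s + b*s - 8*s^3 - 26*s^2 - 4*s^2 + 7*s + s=-8*s^3 + s^2*(-2*b - 30) + s*(b^2 + 9*b + 8)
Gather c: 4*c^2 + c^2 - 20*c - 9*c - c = 5*c^2 - 30*c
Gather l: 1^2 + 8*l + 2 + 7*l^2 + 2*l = 7*l^2 + 10*l + 3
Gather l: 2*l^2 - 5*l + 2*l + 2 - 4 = 2*l^2 - 3*l - 2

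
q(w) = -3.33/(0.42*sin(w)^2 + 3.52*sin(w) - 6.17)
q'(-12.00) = 0.64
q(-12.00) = 0.80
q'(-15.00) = -0.11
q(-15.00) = 0.40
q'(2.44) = -0.75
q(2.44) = 0.89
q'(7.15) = 0.85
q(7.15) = 1.03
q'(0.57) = 0.65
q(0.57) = 0.80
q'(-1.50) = 0.01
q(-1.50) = 0.36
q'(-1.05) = 0.06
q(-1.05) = 0.37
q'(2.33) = -0.82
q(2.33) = 0.98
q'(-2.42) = -0.11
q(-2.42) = 0.40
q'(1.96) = -0.83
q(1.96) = 1.30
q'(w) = -3.33*(-0.84*sin(w)*cos(w) - 3.52*cos(w))/(0.42*sin(w)^2 + 3.52*sin(w) - 6.17)^2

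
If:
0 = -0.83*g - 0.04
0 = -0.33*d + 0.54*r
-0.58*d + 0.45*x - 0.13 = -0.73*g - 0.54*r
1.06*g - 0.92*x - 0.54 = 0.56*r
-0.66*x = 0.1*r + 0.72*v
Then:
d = -1.09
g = -0.05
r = -0.67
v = 0.31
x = -0.24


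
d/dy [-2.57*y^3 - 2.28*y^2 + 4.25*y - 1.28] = -7.71*y^2 - 4.56*y + 4.25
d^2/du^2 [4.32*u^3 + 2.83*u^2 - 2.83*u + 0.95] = 25.92*u + 5.66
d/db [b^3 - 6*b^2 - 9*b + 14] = 3*b^2 - 12*b - 9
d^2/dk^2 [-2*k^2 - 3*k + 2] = -4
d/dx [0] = 0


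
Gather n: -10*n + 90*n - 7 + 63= 80*n + 56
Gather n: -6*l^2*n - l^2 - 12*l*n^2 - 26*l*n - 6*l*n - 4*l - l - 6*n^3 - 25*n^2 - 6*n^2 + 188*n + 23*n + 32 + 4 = -l^2 - 5*l - 6*n^3 + n^2*(-12*l - 31) + n*(-6*l^2 - 32*l + 211) + 36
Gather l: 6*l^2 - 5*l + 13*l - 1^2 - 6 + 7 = 6*l^2 + 8*l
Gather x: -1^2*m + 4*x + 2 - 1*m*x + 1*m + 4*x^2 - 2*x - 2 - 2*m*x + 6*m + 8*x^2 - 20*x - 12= 6*m + 12*x^2 + x*(-3*m - 18) - 12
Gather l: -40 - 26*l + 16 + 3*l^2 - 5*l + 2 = 3*l^2 - 31*l - 22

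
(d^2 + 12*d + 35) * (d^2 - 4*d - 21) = d^4 + 8*d^3 - 34*d^2 - 392*d - 735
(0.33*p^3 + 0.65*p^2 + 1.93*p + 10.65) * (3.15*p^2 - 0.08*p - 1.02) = 1.0395*p^5 + 2.0211*p^4 + 5.6909*p^3 + 32.7301*p^2 - 2.8206*p - 10.863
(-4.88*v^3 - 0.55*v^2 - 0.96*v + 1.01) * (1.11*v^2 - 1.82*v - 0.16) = -5.4168*v^5 + 8.2711*v^4 + 0.7162*v^3 + 2.9563*v^2 - 1.6846*v - 0.1616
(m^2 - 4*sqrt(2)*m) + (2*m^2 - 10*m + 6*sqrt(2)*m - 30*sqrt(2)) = 3*m^2 - 10*m + 2*sqrt(2)*m - 30*sqrt(2)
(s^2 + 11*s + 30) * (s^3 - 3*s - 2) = s^5 + 11*s^4 + 27*s^3 - 35*s^2 - 112*s - 60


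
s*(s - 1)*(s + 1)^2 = s^4 + s^3 - s^2 - s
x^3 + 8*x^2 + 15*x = x*(x + 3)*(x + 5)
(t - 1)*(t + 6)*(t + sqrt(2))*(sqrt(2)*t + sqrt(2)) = sqrt(2)*t^4 + 2*t^3 + 6*sqrt(2)*t^3 - sqrt(2)*t^2 + 12*t^2 - 6*sqrt(2)*t - 2*t - 12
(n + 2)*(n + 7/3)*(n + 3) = n^3 + 22*n^2/3 + 53*n/3 + 14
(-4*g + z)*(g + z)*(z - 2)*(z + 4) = -4*g^2*z^2 - 8*g^2*z + 32*g^2 - 3*g*z^3 - 6*g*z^2 + 24*g*z + z^4 + 2*z^3 - 8*z^2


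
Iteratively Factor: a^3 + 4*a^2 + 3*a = (a + 1)*(a^2 + 3*a) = a*(a + 1)*(a + 3)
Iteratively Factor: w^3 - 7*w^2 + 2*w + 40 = (w - 5)*(w^2 - 2*w - 8) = (w - 5)*(w - 4)*(w + 2)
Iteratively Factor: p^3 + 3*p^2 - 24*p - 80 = (p + 4)*(p^2 - p - 20) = (p - 5)*(p + 4)*(p + 4)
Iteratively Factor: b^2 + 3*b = (b + 3)*(b)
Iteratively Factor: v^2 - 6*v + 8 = (v - 2)*(v - 4)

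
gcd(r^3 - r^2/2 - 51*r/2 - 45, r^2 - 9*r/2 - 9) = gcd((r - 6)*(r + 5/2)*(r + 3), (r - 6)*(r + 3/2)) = r - 6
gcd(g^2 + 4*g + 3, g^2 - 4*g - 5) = g + 1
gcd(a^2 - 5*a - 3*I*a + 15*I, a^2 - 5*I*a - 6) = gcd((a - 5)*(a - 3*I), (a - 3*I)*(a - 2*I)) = a - 3*I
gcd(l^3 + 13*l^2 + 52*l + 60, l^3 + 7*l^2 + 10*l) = l^2 + 7*l + 10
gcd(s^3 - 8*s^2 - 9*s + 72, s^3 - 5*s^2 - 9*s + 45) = s^2 - 9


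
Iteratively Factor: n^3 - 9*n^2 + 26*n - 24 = (n - 3)*(n^2 - 6*n + 8) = (n - 3)*(n - 2)*(n - 4)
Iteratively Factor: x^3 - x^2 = (x - 1)*(x^2) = x*(x - 1)*(x)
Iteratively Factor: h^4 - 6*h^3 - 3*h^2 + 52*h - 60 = (h - 2)*(h^3 - 4*h^2 - 11*h + 30) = (h - 5)*(h - 2)*(h^2 + h - 6) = (h - 5)*(h - 2)*(h + 3)*(h - 2)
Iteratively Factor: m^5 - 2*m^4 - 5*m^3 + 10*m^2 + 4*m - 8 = (m - 2)*(m^4 - 5*m^2 + 4) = (m - 2)*(m + 2)*(m^3 - 2*m^2 - m + 2) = (m - 2)*(m + 1)*(m + 2)*(m^2 - 3*m + 2) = (m - 2)*(m - 1)*(m + 1)*(m + 2)*(m - 2)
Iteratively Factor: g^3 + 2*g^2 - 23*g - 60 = (g + 4)*(g^2 - 2*g - 15) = (g + 3)*(g + 4)*(g - 5)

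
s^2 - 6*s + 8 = (s - 4)*(s - 2)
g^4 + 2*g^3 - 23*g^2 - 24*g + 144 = (g - 3)^2*(g + 4)^2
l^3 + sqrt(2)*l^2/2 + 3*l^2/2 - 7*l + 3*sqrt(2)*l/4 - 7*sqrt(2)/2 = (l - 2)*(l + 7/2)*(l + sqrt(2)/2)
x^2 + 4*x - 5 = (x - 1)*(x + 5)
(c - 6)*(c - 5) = c^2 - 11*c + 30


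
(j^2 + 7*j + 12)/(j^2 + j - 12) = (j + 3)/(j - 3)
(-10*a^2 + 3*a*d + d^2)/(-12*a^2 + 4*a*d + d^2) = (5*a + d)/(6*a + d)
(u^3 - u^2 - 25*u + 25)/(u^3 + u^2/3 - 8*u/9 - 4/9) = 9*(u^2 - 25)/(9*u^2 + 12*u + 4)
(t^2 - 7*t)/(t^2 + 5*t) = (t - 7)/(t + 5)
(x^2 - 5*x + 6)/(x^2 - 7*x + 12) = (x - 2)/(x - 4)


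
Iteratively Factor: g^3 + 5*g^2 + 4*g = (g + 1)*(g^2 + 4*g) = (g + 1)*(g + 4)*(g)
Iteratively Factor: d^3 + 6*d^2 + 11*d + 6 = (d + 3)*(d^2 + 3*d + 2) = (d + 1)*(d + 3)*(d + 2)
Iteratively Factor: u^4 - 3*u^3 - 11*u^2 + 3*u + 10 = (u - 5)*(u^3 + 2*u^2 - u - 2) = (u - 5)*(u + 1)*(u^2 + u - 2) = (u - 5)*(u + 1)*(u + 2)*(u - 1)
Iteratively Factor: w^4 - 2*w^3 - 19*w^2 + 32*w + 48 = (w - 4)*(w^3 + 2*w^2 - 11*w - 12) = (w - 4)*(w - 3)*(w^2 + 5*w + 4) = (w - 4)*(w - 3)*(w + 4)*(w + 1)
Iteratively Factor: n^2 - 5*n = (n)*(n - 5)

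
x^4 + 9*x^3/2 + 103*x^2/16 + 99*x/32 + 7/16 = (x + 1/4)*(x + 1/2)*(x + 7/4)*(x + 2)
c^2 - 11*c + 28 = (c - 7)*(c - 4)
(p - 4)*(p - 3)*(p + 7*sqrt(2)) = p^3 - 7*p^2 + 7*sqrt(2)*p^2 - 49*sqrt(2)*p + 12*p + 84*sqrt(2)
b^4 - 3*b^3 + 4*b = b*(b - 2)^2*(b + 1)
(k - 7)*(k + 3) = k^2 - 4*k - 21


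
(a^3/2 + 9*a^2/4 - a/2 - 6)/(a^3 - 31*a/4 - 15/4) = (-2*a^3 - 9*a^2 + 2*a + 24)/(-4*a^3 + 31*a + 15)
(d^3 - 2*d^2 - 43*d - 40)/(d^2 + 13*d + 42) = (d^3 - 2*d^2 - 43*d - 40)/(d^2 + 13*d + 42)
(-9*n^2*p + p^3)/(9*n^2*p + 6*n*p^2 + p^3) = (-3*n + p)/(3*n + p)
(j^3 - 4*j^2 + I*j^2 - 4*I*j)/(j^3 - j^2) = (j^2 + j*(-4 + I) - 4*I)/(j*(j - 1))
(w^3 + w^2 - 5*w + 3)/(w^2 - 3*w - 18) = (w^2 - 2*w + 1)/(w - 6)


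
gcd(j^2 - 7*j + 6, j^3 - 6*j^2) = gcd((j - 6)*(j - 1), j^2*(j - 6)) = j - 6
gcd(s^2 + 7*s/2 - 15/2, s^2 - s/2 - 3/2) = s - 3/2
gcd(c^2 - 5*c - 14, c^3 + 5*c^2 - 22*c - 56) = c + 2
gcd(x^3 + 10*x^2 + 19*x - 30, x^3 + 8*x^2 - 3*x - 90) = x^2 + 11*x + 30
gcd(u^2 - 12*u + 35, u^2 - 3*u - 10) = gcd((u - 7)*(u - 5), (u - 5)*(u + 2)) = u - 5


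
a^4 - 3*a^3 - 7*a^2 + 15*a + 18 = (a - 3)^2*(a + 1)*(a + 2)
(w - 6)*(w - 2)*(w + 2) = w^3 - 6*w^2 - 4*w + 24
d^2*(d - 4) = d^3 - 4*d^2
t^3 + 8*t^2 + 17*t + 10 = (t + 1)*(t + 2)*(t + 5)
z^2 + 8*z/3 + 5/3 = (z + 1)*(z + 5/3)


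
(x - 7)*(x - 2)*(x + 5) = x^3 - 4*x^2 - 31*x + 70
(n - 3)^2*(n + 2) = n^3 - 4*n^2 - 3*n + 18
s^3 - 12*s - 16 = (s - 4)*(s + 2)^2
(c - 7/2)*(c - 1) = c^2 - 9*c/2 + 7/2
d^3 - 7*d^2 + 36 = (d - 6)*(d - 3)*(d + 2)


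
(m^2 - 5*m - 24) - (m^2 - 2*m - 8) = -3*m - 16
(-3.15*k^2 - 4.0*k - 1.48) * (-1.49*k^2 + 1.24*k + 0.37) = 4.6935*k^4 + 2.054*k^3 - 3.9203*k^2 - 3.3152*k - 0.5476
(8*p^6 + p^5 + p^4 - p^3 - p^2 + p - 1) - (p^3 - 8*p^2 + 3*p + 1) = 8*p^6 + p^5 + p^4 - 2*p^3 + 7*p^2 - 2*p - 2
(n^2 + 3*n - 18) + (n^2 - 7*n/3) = 2*n^2 + 2*n/3 - 18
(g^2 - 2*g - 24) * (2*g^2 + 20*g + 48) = 2*g^4 + 16*g^3 - 40*g^2 - 576*g - 1152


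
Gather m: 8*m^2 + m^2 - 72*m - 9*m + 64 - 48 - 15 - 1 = 9*m^2 - 81*m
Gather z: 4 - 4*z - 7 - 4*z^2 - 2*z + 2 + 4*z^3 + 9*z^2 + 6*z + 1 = 4*z^3 + 5*z^2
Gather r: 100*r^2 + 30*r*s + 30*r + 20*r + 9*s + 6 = 100*r^2 + r*(30*s + 50) + 9*s + 6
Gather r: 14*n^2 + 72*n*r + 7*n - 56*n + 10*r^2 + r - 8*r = 14*n^2 - 49*n + 10*r^2 + r*(72*n - 7)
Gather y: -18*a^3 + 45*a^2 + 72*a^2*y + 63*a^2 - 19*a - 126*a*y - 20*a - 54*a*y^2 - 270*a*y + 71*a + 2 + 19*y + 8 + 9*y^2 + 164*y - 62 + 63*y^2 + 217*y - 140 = -18*a^3 + 108*a^2 + 32*a + y^2*(72 - 54*a) + y*(72*a^2 - 396*a + 400) - 192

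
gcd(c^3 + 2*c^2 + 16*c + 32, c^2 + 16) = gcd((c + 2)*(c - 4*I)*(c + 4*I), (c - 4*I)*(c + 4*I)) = c^2 + 16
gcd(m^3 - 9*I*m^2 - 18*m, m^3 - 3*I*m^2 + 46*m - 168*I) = m - 6*I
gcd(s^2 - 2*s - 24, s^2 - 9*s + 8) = 1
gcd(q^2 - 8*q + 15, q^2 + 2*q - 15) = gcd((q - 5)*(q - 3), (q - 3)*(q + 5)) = q - 3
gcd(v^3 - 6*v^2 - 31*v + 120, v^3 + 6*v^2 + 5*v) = v + 5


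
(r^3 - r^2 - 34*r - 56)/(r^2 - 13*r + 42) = (r^2 + 6*r + 8)/(r - 6)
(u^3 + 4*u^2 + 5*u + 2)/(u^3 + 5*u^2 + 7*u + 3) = (u + 2)/(u + 3)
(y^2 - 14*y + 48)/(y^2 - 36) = (y - 8)/(y + 6)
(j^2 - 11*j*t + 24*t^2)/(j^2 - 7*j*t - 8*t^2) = (j - 3*t)/(j + t)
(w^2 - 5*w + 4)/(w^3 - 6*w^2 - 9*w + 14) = (w - 4)/(w^2 - 5*w - 14)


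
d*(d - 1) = d^2 - d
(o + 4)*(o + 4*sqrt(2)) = o^2 + 4*o + 4*sqrt(2)*o + 16*sqrt(2)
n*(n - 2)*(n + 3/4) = n^3 - 5*n^2/4 - 3*n/2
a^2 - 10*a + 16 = (a - 8)*(a - 2)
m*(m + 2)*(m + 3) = m^3 + 5*m^2 + 6*m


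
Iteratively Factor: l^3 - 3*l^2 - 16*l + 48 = (l - 4)*(l^2 + l - 12) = (l - 4)*(l - 3)*(l + 4)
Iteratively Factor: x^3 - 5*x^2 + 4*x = (x)*(x^2 - 5*x + 4) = x*(x - 4)*(x - 1)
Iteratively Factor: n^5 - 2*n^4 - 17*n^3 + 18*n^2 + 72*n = (n)*(n^4 - 2*n^3 - 17*n^2 + 18*n + 72) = n*(n - 3)*(n^3 + n^2 - 14*n - 24) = n*(n - 4)*(n - 3)*(n^2 + 5*n + 6) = n*(n - 4)*(n - 3)*(n + 2)*(n + 3)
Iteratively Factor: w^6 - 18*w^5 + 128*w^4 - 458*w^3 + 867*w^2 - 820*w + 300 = (w - 2)*(w^5 - 16*w^4 + 96*w^3 - 266*w^2 + 335*w - 150) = (w - 2)^2*(w^4 - 14*w^3 + 68*w^2 - 130*w + 75) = (w - 5)*(w - 2)^2*(w^3 - 9*w^2 + 23*w - 15) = (w - 5)^2*(w - 2)^2*(w^2 - 4*w + 3) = (w - 5)^2*(w - 3)*(w - 2)^2*(w - 1)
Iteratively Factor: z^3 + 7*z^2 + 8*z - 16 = (z - 1)*(z^2 + 8*z + 16) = (z - 1)*(z + 4)*(z + 4)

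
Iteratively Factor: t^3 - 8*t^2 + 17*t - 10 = (t - 5)*(t^2 - 3*t + 2) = (t - 5)*(t - 2)*(t - 1)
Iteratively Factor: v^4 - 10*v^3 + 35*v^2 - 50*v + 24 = (v - 1)*(v^3 - 9*v^2 + 26*v - 24) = (v - 2)*(v - 1)*(v^2 - 7*v + 12) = (v - 3)*(v - 2)*(v - 1)*(v - 4)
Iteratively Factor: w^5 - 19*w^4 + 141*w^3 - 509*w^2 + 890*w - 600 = (w - 5)*(w^4 - 14*w^3 + 71*w^2 - 154*w + 120) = (w - 5)^2*(w^3 - 9*w^2 + 26*w - 24) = (w - 5)^2*(w - 3)*(w^2 - 6*w + 8) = (w - 5)^2*(w - 3)*(w - 2)*(w - 4)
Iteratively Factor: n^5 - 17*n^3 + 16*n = (n)*(n^4 - 17*n^2 + 16) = n*(n - 1)*(n^3 + n^2 - 16*n - 16) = n*(n - 1)*(n + 1)*(n^2 - 16) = n*(n - 1)*(n + 1)*(n + 4)*(n - 4)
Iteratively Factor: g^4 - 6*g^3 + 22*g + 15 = (g - 3)*(g^3 - 3*g^2 - 9*g - 5) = (g - 5)*(g - 3)*(g^2 + 2*g + 1) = (g - 5)*(g - 3)*(g + 1)*(g + 1)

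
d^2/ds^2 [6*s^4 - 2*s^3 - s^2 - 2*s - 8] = 72*s^2 - 12*s - 2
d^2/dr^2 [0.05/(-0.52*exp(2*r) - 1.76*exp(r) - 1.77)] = ((0.104*exp(r) + 0.088)*(0.52*exp(2*r) + 1.76*exp(r) + 1.77) - 0.05*(1.04*exp(r) + 1.76)*(2.08*exp(r) + 3.52)*exp(r))*exp(r)/(0.52*exp(2*r) + 1.76*exp(r) + 1.77)^3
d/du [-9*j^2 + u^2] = 2*u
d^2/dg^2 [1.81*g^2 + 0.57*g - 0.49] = 3.62000000000000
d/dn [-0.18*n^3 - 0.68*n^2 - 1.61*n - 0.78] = -0.54*n^2 - 1.36*n - 1.61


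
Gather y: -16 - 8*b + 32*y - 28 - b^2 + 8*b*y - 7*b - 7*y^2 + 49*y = -b^2 - 15*b - 7*y^2 + y*(8*b + 81) - 44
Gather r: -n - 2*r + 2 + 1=-n - 2*r + 3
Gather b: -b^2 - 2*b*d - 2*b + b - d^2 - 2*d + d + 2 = -b^2 + b*(-2*d - 1) - d^2 - d + 2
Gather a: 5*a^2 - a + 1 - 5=5*a^2 - a - 4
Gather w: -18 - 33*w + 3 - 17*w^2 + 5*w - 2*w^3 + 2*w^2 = -2*w^3 - 15*w^2 - 28*w - 15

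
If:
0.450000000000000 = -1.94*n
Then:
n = -0.23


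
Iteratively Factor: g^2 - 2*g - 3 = (g - 3)*(g + 1)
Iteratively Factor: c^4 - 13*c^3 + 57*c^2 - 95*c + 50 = (c - 5)*(c^3 - 8*c^2 + 17*c - 10) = (c - 5)*(c - 1)*(c^2 - 7*c + 10) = (c - 5)^2*(c - 1)*(c - 2)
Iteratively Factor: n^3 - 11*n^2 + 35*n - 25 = (n - 5)*(n^2 - 6*n + 5) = (n - 5)*(n - 1)*(n - 5)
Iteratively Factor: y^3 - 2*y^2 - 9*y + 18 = (y + 3)*(y^2 - 5*y + 6) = (y - 3)*(y + 3)*(y - 2)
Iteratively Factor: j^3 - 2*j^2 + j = (j - 1)*(j^2 - j) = (j - 1)^2*(j)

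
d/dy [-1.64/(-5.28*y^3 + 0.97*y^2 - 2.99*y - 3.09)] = (-25.9776*y^2 + 3.1816*y - 4.9036)/(5.28*y^3 - 0.97*y^2 + 2.99*y + 3.09)^2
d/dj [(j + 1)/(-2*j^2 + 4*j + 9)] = (-2*j^2 + 4*j + 4*(j - 1)*(j + 1) + 9)/(-2*j^2 + 4*j + 9)^2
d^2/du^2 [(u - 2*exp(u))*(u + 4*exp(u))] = 2*u*exp(u) - 32*exp(2*u) + 4*exp(u) + 2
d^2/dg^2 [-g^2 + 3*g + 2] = -2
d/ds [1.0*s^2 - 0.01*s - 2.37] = 2.0*s - 0.01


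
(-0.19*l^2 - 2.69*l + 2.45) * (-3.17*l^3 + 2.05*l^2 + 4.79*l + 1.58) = 0.6023*l^5 + 8.1378*l^4 - 14.1911*l^3 - 8.1628*l^2 + 7.4853*l + 3.871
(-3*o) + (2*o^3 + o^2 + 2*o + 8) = 2*o^3 + o^2 - o + 8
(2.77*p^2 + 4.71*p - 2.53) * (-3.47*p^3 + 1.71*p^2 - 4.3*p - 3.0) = -9.6119*p^5 - 11.607*p^4 + 4.9222*p^3 - 32.8893*p^2 - 3.251*p + 7.59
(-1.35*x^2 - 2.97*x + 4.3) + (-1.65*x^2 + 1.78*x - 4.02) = -3.0*x^2 - 1.19*x + 0.28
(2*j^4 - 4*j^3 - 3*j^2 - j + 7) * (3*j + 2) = 6*j^5 - 8*j^4 - 17*j^3 - 9*j^2 + 19*j + 14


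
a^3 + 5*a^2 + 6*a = a*(a + 2)*(a + 3)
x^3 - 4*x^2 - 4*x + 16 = (x - 4)*(x - 2)*(x + 2)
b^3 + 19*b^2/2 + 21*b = b*(b + 7/2)*(b + 6)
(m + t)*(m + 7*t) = m^2 + 8*m*t + 7*t^2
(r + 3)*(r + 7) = r^2 + 10*r + 21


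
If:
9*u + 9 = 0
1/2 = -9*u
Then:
No Solution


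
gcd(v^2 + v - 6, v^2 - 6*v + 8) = v - 2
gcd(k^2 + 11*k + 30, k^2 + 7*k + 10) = k + 5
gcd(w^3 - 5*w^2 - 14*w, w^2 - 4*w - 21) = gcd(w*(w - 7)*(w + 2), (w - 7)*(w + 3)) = w - 7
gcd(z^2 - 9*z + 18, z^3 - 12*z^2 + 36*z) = z - 6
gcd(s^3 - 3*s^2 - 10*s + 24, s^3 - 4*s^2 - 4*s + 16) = s^2 - 6*s + 8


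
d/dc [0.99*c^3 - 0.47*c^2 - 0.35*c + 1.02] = 2.97*c^2 - 0.94*c - 0.35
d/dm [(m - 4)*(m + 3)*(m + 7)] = 3*m^2 + 12*m - 19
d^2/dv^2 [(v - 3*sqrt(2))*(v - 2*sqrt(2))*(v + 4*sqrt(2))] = 6*v - 2*sqrt(2)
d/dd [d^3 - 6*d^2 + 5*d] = 3*d^2 - 12*d + 5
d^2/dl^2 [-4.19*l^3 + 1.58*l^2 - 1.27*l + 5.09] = 3.16 - 25.14*l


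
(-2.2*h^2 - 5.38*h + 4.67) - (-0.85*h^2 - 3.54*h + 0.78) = -1.35*h^2 - 1.84*h + 3.89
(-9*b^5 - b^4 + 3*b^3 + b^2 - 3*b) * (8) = -72*b^5 - 8*b^4 + 24*b^3 + 8*b^2 - 24*b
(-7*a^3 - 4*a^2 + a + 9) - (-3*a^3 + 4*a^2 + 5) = -4*a^3 - 8*a^2 + a + 4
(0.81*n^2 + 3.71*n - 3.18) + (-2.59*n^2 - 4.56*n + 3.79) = -1.78*n^2 - 0.85*n + 0.61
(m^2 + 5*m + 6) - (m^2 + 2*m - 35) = 3*m + 41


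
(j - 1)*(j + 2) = j^2 + j - 2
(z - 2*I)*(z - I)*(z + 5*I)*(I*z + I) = I*z^4 - 2*z^3 + I*z^3 - 2*z^2 + 13*I*z^2 + 10*z + 13*I*z + 10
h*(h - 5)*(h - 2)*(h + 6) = h^4 - h^3 - 32*h^2 + 60*h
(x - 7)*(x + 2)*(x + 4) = x^3 - x^2 - 34*x - 56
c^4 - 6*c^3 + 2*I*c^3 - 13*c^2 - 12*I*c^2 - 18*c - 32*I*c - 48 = (c - 8)*(c + 2)*(c - I)*(c + 3*I)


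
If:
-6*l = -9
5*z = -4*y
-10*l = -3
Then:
No Solution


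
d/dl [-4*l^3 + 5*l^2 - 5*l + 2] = -12*l^2 + 10*l - 5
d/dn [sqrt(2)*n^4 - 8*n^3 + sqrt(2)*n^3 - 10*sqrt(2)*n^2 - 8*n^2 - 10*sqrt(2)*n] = 4*sqrt(2)*n^3 - 24*n^2 + 3*sqrt(2)*n^2 - 20*sqrt(2)*n - 16*n - 10*sqrt(2)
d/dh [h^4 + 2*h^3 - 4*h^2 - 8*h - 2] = 4*h^3 + 6*h^2 - 8*h - 8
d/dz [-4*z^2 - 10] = -8*z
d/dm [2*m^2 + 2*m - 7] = 4*m + 2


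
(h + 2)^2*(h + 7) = h^3 + 11*h^2 + 32*h + 28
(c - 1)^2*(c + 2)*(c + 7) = c^4 + 7*c^3 - 3*c^2 - 19*c + 14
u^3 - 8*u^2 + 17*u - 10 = (u - 5)*(u - 2)*(u - 1)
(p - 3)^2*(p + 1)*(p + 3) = p^4 - 2*p^3 - 12*p^2 + 18*p + 27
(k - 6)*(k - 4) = k^2 - 10*k + 24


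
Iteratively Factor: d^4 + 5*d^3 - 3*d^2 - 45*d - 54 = (d + 2)*(d^3 + 3*d^2 - 9*d - 27) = (d - 3)*(d + 2)*(d^2 + 6*d + 9) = (d - 3)*(d + 2)*(d + 3)*(d + 3)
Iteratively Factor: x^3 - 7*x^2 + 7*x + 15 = (x - 5)*(x^2 - 2*x - 3) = (x - 5)*(x - 3)*(x + 1)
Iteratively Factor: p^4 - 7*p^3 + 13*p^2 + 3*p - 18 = (p - 2)*(p^3 - 5*p^2 + 3*p + 9) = (p - 2)*(p + 1)*(p^2 - 6*p + 9) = (p - 3)*(p - 2)*(p + 1)*(p - 3)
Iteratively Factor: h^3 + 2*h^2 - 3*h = (h - 1)*(h^2 + 3*h) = h*(h - 1)*(h + 3)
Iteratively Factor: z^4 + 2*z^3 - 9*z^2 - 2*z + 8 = (z + 1)*(z^3 + z^2 - 10*z + 8) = (z - 1)*(z + 1)*(z^2 + 2*z - 8) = (z - 2)*(z - 1)*(z + 1)*(z + 4)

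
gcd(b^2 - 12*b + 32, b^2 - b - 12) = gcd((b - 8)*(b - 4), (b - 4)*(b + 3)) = b - 4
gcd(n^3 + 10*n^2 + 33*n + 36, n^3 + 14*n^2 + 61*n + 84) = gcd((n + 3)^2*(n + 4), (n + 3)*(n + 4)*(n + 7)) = n^2 + 7*n + 12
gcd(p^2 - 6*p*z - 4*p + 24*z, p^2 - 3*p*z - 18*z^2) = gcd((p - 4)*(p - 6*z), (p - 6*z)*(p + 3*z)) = -p + 6*z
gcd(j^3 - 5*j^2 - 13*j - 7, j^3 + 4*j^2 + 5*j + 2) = j^2 + 2*j + 1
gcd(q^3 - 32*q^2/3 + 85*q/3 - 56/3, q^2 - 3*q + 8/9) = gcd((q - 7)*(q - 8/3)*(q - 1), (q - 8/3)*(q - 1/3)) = q - 8/3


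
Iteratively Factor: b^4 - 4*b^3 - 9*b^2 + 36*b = (b - 3)*(b^3 - b^2 - 12*b) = (b - 4)*(b - 3)*(b^2 + 3*b) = (b - 4)*(b - 3)*(b + 3)*(b)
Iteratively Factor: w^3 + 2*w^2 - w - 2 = (w + 2)*(w^2 - 1) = (w - 1)*(w + 2)*(w + 1)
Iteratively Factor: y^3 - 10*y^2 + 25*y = (y - 5)*(y^2 - 5*y) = (y - 5)^2*(y)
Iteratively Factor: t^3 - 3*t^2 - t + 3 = (t + 1)*(t^2 - 4*t + 3) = (t - 1)*(t + 1)*(t - 3)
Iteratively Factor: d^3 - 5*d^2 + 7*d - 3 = (d - 1)*(d^2 - 4*d + 3) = (d - 3)*(d - 1)*(d - 1)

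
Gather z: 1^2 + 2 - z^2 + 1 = 4 - z^2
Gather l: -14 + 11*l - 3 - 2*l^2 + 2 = -2*l^2 + 11*l - 15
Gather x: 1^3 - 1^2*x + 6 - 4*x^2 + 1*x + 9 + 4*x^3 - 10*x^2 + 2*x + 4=4*x^3 - 14*x^2 + 2*x + 20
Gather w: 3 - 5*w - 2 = 1 - 5*w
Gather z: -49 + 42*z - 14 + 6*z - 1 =48*z - 64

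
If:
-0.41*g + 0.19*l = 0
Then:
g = 0.463414634146341*l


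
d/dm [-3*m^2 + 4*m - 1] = 4 - 6*m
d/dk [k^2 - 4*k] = 2*k - 4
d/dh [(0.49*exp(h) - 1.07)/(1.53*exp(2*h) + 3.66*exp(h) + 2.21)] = (-0.7497*exp(2*h) + 3.2742*exp(h) + 4.9991)*exp(h)/(2.3409*exp(4*h) + 11.1996*exp(3*h) + 20.1582*exp(2*h) + 16.1772*exp(h) + 4.8841)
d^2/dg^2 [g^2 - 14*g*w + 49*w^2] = 2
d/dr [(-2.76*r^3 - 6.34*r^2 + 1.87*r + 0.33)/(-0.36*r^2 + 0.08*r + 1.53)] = (0.9936*r^4 - 0.4416*r^3 - 12.5024*r^2 - 19.1628*r + 2.8347)/(0.1296*r^4 - 0.0576*r^3 - 1.0952*r^2 + 0.2448*r + 2.3409)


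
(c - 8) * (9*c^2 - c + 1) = 9*c^3 - 73*c^2 + 9*c - 8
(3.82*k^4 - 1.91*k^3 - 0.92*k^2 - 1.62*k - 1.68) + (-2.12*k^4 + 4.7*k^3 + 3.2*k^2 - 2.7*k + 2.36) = 1.7*k^4 + 2.79*k^3 + 2.28*k^2 - 4.32*k + 0.68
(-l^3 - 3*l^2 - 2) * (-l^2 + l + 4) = l^5 + 2*l^4 - 7*l^3 - 10*l^2 - 2*l - 8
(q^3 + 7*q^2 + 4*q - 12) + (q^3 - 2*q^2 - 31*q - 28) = 2*q^3 + 5*q^2 - 27*q - 40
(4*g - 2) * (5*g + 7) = 20*g^2 + 18*g - 14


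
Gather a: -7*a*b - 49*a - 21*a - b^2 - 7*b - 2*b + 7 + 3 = a*(-7*b - 70) - b^2 - 9*b + 10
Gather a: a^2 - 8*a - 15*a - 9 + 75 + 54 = a^2 - 23*a + 120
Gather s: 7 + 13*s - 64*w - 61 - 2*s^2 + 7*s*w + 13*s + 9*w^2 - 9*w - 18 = -2*s^2 + s*(7*w + 26) + 9*w^2 - 73*w - 72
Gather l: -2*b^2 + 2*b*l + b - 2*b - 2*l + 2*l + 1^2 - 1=-2*b^2 + 2*b*l - b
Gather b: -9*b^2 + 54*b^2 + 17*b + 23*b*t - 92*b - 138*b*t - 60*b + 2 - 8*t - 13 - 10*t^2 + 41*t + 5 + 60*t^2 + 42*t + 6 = 45*b^2 + b*(-115*t - 135) + 50*t^2 + 75*t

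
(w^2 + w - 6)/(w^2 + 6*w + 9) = (w - 2)/(w + 3)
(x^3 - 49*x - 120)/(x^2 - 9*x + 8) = (x^2 + 8*x + 15)/(x - 1)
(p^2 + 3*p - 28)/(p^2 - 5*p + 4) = (p + 7)/(p - 1)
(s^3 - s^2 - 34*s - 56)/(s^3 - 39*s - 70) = (s + 4)/(s + 5)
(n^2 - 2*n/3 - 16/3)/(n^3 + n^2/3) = (3*n^2 - 2*n - 16)/(n^2*(3*n + 1))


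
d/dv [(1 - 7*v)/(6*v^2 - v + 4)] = (-42*v^2 + 7*v + (7*v - 1)*(12*v - 1) - 28)/(6*v^2 - v + 4)^2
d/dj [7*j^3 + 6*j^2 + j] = 21*j^2 + 12*j + 1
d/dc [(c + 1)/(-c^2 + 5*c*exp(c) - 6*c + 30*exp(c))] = (-c^2 + 5*c*exp(c) - 6*c - (c + 1)*(5*c*exp(c) - 2*c + 35*exp(c) - 6) + 30*exp(c))/(c^2 - 5*c*exp(c) + 6*c - 30*exp(c))^2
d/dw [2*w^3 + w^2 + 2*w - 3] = 6*w^2 + 2*w + 2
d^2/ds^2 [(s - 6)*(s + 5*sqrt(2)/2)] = 2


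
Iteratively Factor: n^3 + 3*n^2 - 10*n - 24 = (n + 4)*(n^2 - n - 6) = (n - 3)*(n + 4)*(n + 2)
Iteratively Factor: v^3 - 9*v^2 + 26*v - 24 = (v - 3)*(v^2 - 6*v + 8) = (v - 3)*(v - 2)*(v - 4)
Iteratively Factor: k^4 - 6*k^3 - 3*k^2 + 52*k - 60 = (k - 2)*(k^3 - 4*k^2 - 11*k + 30) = (k - 2)*(k + 3)*(k^2 - 7*k + 10) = (k - 5)*(k - 2)*(k + 3)*(k - 2)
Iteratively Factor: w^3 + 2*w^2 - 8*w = (w)*(w^2 + 2*w - 8) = w*(w - 2)*(w + 4)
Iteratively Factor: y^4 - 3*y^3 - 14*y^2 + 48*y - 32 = (y - 1)*(y^3 - 2*y^2 - 16*y + 32) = (y - 4)*(y - 1)*(y^2 + 2*y - 8) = (y - 4)*(y - 2)*(y - 1)*(y + 4)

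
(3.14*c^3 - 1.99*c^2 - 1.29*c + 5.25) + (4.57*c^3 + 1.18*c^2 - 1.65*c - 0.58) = 7.71*c^3 - 0.81*c^2 - 2.94*c + 4.67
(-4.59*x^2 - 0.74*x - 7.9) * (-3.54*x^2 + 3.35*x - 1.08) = 16.2486*x^4 - 12.7569*x^3 + 30.4442*x^2 - 25.6658*x + 8.532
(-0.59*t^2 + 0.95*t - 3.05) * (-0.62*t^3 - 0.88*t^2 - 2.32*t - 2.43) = 0.3658*t^5 - 0.0698*t^4 + 2.4238*t^3 + 1.9137*t^2 + 4.7675*t + 7.4115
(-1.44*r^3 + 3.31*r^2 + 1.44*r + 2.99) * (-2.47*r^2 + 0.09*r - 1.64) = 3.5568*r^5 - 8.3053*r^4 - 0.8973*r^3 - 12.6841*r^2 - 2.0925*r - 4.9036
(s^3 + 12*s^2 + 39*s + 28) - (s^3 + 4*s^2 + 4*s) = 8*s^2 + 35*s + 28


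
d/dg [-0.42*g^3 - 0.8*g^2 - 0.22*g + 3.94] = -1.26*g^2 - 1.6*g - 0.22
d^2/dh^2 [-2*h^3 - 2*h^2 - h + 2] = -12*h - 4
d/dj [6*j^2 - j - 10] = 12*j - 1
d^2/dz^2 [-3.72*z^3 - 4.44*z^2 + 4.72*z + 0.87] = -22.32*z - 8.88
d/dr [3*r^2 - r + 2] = 6*r - 1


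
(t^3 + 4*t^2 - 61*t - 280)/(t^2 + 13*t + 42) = (t^2 - 3*t - 40)/(t + 6)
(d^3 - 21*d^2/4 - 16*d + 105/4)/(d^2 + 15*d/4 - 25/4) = (d^2 - 4*d - 21)/(d + 5)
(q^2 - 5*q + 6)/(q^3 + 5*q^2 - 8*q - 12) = (q - 3)/(q^2 + 7*q + 6)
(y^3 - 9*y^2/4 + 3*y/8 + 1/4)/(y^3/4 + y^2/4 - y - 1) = (4*y^2 - y - 1/2)/(y^2 + 3*y + 2)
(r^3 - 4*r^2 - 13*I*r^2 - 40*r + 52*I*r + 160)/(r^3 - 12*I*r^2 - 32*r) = (r^2 - r*(4 + 5*I) + 20*I)/(r*(r - 4*I))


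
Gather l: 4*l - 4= 4*l - 4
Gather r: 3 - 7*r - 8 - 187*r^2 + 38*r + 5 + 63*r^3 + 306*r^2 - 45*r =63*r^3 + 119*r^2 - 14*r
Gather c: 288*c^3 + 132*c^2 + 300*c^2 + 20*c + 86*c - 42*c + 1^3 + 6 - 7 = 288*c^3 + 432*c^2 + 64*c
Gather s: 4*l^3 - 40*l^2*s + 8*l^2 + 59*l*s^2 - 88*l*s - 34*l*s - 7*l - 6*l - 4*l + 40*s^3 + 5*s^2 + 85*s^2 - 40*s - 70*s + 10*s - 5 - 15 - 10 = 4*l^3 + 8*l^2 - 17*l + 40*s^3 + s^2*(59*l + 90) + s*(-40*l^2 - 122*l - 100) - 30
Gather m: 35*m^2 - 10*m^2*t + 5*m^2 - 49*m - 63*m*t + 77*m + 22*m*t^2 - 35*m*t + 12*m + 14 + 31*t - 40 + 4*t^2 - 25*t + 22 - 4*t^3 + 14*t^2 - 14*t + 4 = m^2*(40 - 10*t) + m*(22*t^2 - 98*t + 40) - 4*t^3 + 18*t^2 - 8*t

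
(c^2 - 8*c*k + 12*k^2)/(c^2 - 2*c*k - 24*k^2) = (c - 2*k)/(c + 4*k)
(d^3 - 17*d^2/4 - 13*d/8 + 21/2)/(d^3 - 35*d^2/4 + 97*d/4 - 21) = (d + 3/2)/(d - 3)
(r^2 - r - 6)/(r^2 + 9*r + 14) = (r - 3)/(r + 7)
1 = 1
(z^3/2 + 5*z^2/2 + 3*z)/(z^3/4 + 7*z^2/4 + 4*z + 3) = 2*z/(z + 2)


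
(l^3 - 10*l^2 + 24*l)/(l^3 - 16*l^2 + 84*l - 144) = l/(l - 6)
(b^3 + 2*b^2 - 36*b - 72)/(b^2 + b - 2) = (b^2 - 36)/(b - 1)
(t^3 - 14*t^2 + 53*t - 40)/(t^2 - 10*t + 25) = (t^2 - 9*t + 8)/(t - 5)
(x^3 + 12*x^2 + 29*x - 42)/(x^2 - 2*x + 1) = (x^2 + 13*x + 42)/(x - 1)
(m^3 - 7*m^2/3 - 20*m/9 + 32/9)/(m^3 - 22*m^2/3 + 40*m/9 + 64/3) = (m - 1)/(m - 6)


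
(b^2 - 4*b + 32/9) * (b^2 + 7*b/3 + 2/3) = b^4 - 5*b^3/3 - 46*b^2/9 + 152*b/27 + 64/27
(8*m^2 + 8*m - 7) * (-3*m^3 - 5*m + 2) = -24*m^5 - 24*m^4 - 19*m^3 - 24*m^2 + 51*m - 14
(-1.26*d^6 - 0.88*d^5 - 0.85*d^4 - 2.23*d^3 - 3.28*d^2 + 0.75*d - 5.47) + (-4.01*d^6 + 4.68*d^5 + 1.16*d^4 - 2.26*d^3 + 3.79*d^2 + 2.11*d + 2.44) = -5.27*d^6 + 3.8*d^5 + 0.31*d^4 - 4.49*d^3 + 0.51*d^2 + 2.86*d - 3.03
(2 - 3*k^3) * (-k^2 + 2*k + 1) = 3*k^5 - 6*k^4 - 3*k^3 - 2*k^2 + 4*k + 2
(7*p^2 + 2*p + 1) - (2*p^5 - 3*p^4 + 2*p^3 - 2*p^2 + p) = -2*p^5 + 3*p^4 - 2*p^3 + 9*p^2 + p + 1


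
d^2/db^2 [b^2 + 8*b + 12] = 2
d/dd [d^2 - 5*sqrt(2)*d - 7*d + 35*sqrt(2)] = 2*d - 5*sqrt(2) - 7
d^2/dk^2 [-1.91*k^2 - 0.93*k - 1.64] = -3.82000000000000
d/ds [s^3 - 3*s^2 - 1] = 3*s*(s - 2)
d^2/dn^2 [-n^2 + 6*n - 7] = -2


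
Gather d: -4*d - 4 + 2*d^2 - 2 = 2*d^2 - 4*d - 6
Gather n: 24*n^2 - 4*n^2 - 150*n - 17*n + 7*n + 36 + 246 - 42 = 20*n^2 - 160*n + 240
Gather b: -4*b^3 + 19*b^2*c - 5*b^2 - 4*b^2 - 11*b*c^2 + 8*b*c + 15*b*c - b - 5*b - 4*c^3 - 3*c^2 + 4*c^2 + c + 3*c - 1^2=-4*b^3 + b^2*(19*c - 9) + b*(-11*c^2 + 23*c - 6) - 4*c^3 + c^2 + 4*c - 1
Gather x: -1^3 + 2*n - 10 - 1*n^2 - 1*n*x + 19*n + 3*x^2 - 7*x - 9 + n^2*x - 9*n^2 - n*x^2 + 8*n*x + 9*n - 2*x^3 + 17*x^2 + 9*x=-10*n^2 + 30*n - 2*x^3 + x^2*(20 - n) + x*(n^2 + 7*n + 2) - 20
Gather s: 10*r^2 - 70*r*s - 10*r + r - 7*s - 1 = 10*r^2 - 9*r + s*(-70*r - 7) - 1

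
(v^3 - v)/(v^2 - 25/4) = 4*v*(v^2 - 1)/(4*v^2 - 25)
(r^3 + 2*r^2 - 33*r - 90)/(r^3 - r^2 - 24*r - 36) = (r + 5)/(r + 2)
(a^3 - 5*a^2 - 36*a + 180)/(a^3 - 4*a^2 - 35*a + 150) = (a - 6)/(a - 5)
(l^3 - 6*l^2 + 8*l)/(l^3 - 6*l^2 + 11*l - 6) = l*(l - 4)/(l^2 - 4*l + 3)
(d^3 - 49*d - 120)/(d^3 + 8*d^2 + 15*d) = (d - 8)/d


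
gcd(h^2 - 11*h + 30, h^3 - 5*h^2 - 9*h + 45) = h - 5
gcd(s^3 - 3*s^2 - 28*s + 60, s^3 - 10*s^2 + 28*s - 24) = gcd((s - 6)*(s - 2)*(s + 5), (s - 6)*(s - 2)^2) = s^2 - 8*s + 12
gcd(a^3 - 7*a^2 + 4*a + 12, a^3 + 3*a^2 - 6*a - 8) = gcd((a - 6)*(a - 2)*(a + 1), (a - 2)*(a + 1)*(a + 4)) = a^2 - a - 2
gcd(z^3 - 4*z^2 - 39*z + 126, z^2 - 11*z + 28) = z - 7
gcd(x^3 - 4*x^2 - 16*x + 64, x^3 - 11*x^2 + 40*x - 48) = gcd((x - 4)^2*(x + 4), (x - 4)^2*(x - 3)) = x^2 - 8*x + 16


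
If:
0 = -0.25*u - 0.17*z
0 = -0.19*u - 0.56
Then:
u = -2.95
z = 4.33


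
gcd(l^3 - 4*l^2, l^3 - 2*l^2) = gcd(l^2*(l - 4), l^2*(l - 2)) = l^2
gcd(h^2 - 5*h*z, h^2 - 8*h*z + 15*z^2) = -h + 5*z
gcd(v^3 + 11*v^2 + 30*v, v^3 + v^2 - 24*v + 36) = v + 6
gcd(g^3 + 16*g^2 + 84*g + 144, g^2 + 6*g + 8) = g + 4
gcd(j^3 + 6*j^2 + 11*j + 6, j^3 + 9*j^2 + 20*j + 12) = j^2 + 3*j + 2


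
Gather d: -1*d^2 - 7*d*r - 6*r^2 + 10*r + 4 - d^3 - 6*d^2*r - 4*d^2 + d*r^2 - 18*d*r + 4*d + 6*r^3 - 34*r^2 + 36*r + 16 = -d^3 + d^2*(-6*r - 5) + d*(r^2 - 25*r + 4) + 6*r^3 - 40*r^2 + 46*r + 20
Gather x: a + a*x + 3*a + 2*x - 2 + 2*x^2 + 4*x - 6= 4*a + 2*x^2 + x*(a + 6) - 8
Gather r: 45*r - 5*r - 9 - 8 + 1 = 40*r - 16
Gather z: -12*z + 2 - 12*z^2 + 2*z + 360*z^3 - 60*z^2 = 360*z^3 - 72*z^2 - 10*z + 2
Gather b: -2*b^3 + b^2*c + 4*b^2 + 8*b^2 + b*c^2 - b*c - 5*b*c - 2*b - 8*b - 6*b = -2*b^3 + b^2*(c + 12) + b*(c^2 - 6*c - 16)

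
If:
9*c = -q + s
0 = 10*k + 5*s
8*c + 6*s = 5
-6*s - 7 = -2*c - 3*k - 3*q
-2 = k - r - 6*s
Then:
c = -43/76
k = -181/228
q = 1523/228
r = -1897/228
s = 181/114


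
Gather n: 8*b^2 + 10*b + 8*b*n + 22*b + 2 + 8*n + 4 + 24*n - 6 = 8*b^2 + 32*b + n*(8*b + 32)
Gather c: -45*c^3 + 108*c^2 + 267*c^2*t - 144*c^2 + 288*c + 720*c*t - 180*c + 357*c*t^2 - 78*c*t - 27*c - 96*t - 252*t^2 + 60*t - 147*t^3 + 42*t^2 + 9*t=-45*c^3 + c^2*(267*t - 36) + c*(357*t^2 + 642*t + 81) - 147*t^3 - 210*t^2 - 27*t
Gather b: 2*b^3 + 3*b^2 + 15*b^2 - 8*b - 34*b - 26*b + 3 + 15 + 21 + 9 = 2*b^3 + 18*b^2 - 68*b + 48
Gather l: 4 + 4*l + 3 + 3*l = 7*l + 7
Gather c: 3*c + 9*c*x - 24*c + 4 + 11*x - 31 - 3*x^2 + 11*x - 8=c*(9*x - 21) - 3*x^2 + 22*x - 35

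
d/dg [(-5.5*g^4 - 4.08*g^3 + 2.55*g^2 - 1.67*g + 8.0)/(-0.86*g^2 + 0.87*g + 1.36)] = (9.46*g^5 - 10.8462*g^4 - 37.0192*g^3 - 15.8641*g^2 + 20.696*g - 9.2312)/(0.7396*g^4 - 1.4964*g^3 - 1.5823*g^2 + 2.3664*g + 1.8496)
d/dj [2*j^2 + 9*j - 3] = 4*j + 9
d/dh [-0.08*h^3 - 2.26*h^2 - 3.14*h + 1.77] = -0.24*h^2 - 4.52*h - 3.14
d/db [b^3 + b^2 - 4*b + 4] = 3*b^2 + 2*b - 4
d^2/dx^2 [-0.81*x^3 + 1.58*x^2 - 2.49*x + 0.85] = 3.16 - 4.86*x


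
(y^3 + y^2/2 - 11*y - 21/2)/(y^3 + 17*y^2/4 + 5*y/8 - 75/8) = 4*(2*y^2 - 5*y - 7)/(8*y^2 + 10*y - 25)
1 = 1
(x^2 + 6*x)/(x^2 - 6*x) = (x + 6)/(x - 6)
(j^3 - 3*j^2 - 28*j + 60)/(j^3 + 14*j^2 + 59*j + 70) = (j^2 - 8*j + 12)/(j^2 + 9*j + 14)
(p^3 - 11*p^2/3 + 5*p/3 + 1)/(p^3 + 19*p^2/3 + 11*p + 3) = (p^2 - 4*p + 3)/(p^2 + 6*p + 9)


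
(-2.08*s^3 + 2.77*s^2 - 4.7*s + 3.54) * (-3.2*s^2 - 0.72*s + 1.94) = 6.656*s^5 - 7.3664*s^4 + 9.0104*s^3 - 2.5702*s^2 - 11.6668*s + 6.8676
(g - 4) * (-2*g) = -2*g^2 + 8*g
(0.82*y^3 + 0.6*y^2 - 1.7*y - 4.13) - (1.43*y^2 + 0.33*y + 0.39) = 0.82*y^3 - 0.83*y^2 - 2.03*y - 4.52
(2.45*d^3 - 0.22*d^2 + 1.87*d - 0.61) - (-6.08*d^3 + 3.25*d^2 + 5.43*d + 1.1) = 8.53*d^3 - 3.47*d^2 - 3.56*d - 1.71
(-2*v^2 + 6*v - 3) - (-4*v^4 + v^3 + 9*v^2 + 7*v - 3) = 4*v^4 - v^3 - 11*v^2 - v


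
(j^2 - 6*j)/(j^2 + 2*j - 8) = j*(j - 6)/(j^2 + 2*j - 8)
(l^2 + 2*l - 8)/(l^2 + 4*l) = (l - 2)/l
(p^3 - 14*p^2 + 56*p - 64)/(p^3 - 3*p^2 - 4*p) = (p^2 - 10*p + 16)/(p*(p + 1))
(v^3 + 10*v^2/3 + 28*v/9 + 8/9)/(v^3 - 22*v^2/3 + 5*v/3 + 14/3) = (3*v^2 + 8*v + 4)/(3*(v^2 - 8*v + 7))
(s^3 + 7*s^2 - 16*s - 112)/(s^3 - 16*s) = (s + 7)/s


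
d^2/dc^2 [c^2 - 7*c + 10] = 2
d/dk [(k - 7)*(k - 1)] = 2*k - 8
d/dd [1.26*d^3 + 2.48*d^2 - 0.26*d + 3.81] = 3.78*d^2 + 4.96*d - 0.26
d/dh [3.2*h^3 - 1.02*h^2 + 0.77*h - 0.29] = 9.6*h^2 - 2.04*h + 0.77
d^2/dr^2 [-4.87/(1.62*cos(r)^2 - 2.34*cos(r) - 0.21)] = (-51.123312*(1 - cos(r)^2)^2 + 55.383588*cos(r)^3 - 58.854924*cos(r)^2 - 108.374058*cos(r) + 107.769204)/(-1.62*cos(r)^2 + 2.34*cos(r) + 0.21)^3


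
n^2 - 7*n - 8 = (n - 8)*(n + 1)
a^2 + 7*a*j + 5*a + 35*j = (a + 5)*(a + 7*j)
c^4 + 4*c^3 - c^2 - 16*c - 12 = (c - 2)*(c + 1)*(c + 2)*(c + 3)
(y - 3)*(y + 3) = y^2 - 9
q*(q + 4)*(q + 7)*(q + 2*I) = q^4 + 11*q^3 + 2*I*q^3 + 28*q^2 + 22*I*q^2 + 56*I*q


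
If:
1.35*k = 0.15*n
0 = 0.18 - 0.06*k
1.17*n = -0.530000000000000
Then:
No Solution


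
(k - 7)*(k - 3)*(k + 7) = k^3 - 3*k^2 - 49*k + 147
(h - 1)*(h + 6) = h^2 + 5*h - 6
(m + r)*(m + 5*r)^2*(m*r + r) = m^4*r + 11*m^3*r^2 + m^3*r + 35*m^2*r^3 + 11*m^2*r^2 + 25*m*r^4 + 35*m*r^3 + 25*r^4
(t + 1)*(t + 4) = t^2 + 5*t + 4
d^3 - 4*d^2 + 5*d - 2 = (d - 2)*(d - 1)^2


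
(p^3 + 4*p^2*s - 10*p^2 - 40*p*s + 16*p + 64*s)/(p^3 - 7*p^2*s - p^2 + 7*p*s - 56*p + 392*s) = (p^2 + 4*p*s - 2*p - 8*s)/(p^2 - 7*p*s + 7*p - 49*s)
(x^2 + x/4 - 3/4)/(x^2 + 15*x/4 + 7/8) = 2*(4*x^2 + x - 3)/(8*x^2 + 30*x + 7)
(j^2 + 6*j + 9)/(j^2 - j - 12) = (j + 3)/(j - 4)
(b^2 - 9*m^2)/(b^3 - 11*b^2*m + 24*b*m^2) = (b + 3*m)/(b*(b - 8*m))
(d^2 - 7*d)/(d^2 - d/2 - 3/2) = 2*d*(7 - d)/(-2*d^2 + d + 3)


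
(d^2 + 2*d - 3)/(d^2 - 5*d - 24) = (d - 1)/(d - 8)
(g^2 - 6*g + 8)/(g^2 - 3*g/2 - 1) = 2*(g - 4)/(2*g + 1)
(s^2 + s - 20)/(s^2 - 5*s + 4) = (s + 5)/(s - 1)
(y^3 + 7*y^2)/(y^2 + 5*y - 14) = y^2/(y - 2)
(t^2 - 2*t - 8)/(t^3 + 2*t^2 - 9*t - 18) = (t - 4)/(t^2 - 9)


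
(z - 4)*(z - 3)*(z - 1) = z^3 - 8*z^2 + 19*z - 12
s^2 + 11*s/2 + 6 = (s + 3/2)*(s + 4)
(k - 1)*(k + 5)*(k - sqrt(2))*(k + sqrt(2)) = k^4 + 4*k^3 - 7*k^2 - 8*k + 10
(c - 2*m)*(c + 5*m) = c^2 + 3*c*m - 10*m^2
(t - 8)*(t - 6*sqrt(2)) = t^2 - 6*sqrt(2)*t - 8*t + 48*sqrt(2)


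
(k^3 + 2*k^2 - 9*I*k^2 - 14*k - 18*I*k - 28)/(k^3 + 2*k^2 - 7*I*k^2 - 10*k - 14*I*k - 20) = (k - 7*I)/(k - 5*I)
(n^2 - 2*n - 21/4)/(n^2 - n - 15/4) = (2*n - 7)/(2*n - 5)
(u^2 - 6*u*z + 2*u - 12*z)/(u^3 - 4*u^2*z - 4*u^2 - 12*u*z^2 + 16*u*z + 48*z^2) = (u + 2)/(u^2 + 2*u*z - 4*u - 8*z)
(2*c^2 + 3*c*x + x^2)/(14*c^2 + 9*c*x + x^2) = (c + x)/(7*c + x)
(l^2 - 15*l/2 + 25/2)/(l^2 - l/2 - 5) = (l - 5)/(l + 2)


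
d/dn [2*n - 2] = 2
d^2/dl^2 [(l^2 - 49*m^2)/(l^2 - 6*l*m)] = 6*m*(2*l^3 - 49*l^2*m + 294*l*m^2 - 588*m^3)/(l^3*(l^3 - 18*l^2*m + 108*l*m^2 - 216*m^3))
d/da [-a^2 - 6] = -2*a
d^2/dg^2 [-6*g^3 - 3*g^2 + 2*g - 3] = -36*g - 6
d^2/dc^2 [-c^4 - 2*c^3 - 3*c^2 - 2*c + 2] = -12*c^2 - 12*c - 6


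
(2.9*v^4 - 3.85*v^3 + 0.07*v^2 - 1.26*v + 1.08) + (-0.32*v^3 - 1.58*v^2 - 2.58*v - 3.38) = 2.9*v^4 - 4.17*v^3 - 1.51*v^2 - 3.84*v - 2.3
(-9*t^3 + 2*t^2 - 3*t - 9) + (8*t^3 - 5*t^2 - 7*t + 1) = -t^3 - 3*t^2 - 10*t - 8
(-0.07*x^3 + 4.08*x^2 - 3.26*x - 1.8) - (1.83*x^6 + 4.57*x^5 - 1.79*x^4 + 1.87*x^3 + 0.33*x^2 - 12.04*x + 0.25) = -1.83*x^6 - 4.57*x^5 + 1.79*x^4 - 1.94*x^3 + 3.75*x^2 + 8.78*x - 2.05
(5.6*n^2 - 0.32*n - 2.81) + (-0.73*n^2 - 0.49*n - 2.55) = 4.87*n^2 - 0.81*n - 5.36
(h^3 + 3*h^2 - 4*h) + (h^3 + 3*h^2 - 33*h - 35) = 2*h^3 + 6*h^2 - 37*h - 35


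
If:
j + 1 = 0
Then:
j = -1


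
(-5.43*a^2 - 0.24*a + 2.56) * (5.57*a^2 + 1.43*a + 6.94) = -30.2451*a^4 - 9.1017*a^3 - 23.7682*a^2 + 1.9952*a + 17.7664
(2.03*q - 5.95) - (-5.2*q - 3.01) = 7.23*q - 2.94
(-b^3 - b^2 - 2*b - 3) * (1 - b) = b^4 + b^2 + b - 3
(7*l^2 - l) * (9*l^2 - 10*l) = 63*l^4 - 79*l^3 + 10*l^2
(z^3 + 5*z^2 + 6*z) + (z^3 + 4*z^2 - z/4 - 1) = 2*z^3 + 9*z^2 + 23*z/4 - 1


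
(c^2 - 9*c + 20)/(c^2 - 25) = (c - 4)/(c + 5)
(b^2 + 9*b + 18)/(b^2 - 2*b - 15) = (b + 6)/(b - 5)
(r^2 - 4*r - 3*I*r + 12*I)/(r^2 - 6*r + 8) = (r - 3*I)/(r - 2)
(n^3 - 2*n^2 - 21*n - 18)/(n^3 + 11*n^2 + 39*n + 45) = (n^2 - 5*n - 6)/(n^2 + 8*n + 15)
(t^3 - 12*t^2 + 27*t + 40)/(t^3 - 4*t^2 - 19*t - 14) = (t^2 - 13*t + 40)/(t^2 - 5*t - 14)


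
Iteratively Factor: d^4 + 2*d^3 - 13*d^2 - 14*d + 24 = (d + 2)*(d^3 - 13*d + 12) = (d + 2)*(d + 4)*(d^2 - 4*d + 3) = (d - 1)*(d + 2)*(d + 4)*(d - 3)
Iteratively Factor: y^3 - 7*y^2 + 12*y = (y)*(y^2 - 7*y + 12) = y*(y - 4)*(y - 3)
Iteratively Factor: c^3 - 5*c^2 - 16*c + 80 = (c + 4)*(c^2 - 9*c + 20) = (c - 4)*(c + 4)*(c - 5)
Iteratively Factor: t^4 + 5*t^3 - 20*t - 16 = (t + 4)*(t^3 + t^2 - 4*t - 4) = (t + 2)*(t + 4)*(t^2 - t - 2) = (t + 1)*(t + 2)*(t + 4)*(t - 2)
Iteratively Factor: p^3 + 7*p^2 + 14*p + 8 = (p + 1)*(p^2 + 6*p + 8) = (p + 1)*(p + 4)*(p + 2)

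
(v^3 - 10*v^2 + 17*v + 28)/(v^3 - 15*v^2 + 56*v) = (v^2 - 3*v - 4)/(v*(v - 8))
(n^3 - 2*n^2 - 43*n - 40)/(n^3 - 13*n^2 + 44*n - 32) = (n^2 + 6*n + 5)/(n^2 - 5*n + 4)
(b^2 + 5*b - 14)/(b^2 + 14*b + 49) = (b - 2)/(b + 7)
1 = 1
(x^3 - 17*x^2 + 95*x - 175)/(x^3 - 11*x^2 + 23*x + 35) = (x - 5)/(x + 1)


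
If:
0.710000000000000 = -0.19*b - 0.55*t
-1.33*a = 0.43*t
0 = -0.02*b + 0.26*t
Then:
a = 0.08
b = -3.06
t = -0.24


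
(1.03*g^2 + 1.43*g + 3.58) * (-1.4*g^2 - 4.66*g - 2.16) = -1.442*g^4 - 6.8018*g^3 - 13.9006*g^2 - 19.7716*g - 7.7328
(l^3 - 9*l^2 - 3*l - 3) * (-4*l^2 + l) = -4*l^5 + 37*l^4 + 3*l^3 + 9*l^2 - 3*l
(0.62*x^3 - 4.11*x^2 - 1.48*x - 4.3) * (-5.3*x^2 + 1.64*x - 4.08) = -3.286*x^5 + 22.7998*x^4 - 1.426*x^3 + 37.1316*x^2 - 1.0136*x + 17.544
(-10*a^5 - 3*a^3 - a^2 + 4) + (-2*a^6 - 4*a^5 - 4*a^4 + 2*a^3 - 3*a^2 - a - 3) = -2*a^6 - 14*a^5 - 4*a^4 - a^3 - 4*a^2 - a + 1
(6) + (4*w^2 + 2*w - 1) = 4*w^2 + 2*w + 5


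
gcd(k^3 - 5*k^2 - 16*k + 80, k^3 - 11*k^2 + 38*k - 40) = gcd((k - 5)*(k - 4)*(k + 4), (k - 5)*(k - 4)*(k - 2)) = k^2 - 9*k + 20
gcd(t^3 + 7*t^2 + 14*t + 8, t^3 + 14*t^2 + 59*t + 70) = t + 2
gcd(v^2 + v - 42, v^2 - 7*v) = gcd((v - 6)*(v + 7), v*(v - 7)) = 1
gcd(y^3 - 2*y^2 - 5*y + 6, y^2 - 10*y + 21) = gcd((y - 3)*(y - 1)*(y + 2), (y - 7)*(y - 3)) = y - 3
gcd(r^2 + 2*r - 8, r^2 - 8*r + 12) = r - 2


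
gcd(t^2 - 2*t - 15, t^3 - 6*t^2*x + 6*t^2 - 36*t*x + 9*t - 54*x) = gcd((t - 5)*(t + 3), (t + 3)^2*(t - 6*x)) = t + 3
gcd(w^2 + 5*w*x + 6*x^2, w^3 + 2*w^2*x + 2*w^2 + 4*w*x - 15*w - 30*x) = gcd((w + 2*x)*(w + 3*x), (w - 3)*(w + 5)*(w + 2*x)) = w + 2*x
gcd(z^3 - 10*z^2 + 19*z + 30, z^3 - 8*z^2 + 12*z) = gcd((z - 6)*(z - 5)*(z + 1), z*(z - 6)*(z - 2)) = z - 6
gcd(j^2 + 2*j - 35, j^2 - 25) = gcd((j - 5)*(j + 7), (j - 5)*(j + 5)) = j - 5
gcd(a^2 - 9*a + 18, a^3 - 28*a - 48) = a - 6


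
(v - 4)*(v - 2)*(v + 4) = v^3 - 2*v^2 - 16*v + 32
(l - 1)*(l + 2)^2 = l^3 + 3*l^2 - 4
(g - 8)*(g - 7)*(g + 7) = g^3 - 8*g^2 - 49*g + 392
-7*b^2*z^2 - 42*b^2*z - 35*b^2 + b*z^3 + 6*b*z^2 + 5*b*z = (-7*b + z)*(z + 5)*(b*z + b)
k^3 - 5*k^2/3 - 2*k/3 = k*(k - 2)*(k + 1/3)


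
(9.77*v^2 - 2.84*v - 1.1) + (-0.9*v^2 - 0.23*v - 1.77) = 8.87*v^2 - 3.07*v - 2.87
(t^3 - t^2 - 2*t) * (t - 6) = t^4 - 7*t^3 + 4*t^2 + 12*t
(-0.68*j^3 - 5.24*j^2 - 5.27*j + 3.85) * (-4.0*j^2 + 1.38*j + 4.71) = 2.72*j^5 + 20.0216*j^4 + 10.646*j^3 - 47.353*j^2 - 19.5087*j + 18.1335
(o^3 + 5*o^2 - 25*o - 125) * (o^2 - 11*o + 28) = o^5 - 6*o^4 - 52*o^3 + 290*o^2 + 675*o - 3500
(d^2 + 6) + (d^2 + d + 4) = 2*d^2 + d + 10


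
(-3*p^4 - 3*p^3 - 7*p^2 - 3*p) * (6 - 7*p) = 21*p^5 + 3*p^4 + 31*p^3 - 21*p^2 - 18*p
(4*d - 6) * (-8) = 48 - 32*d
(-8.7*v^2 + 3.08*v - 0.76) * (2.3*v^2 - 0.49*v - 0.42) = -20.01*v^4 + 11.347*v^3 + 0.396799999999999*v^2 - 0.9212*v + 0.3192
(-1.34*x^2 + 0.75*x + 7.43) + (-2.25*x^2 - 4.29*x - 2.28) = -3.59*x^2 - 3.54*x + 5.15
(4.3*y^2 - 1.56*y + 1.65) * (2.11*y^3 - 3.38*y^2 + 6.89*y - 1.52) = 9.073*y^5 - 17.8256*y^4 + 38.3813*y^3 - 22.8614*y^2 + 13.7397*y - 2.508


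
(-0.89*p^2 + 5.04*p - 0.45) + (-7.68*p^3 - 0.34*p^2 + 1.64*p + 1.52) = -7.68*p^3 - 1.23*p^2 + 6.68*p + 1.07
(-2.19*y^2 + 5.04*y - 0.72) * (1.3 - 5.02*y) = 10.9938*y^3 - 28.1478*y^2 + 10.1664*y - 0.936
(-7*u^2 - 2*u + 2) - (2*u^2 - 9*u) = -9*u^2 + 7*u + 2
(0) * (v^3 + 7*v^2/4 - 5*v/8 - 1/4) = 0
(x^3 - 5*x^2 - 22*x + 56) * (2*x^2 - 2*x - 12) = 2*x^5 - 12*x^4 - 46*x^3 + 216*x^2 + 152*x - 672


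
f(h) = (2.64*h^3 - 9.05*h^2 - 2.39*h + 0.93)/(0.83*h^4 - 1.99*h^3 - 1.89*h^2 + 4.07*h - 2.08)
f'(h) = (7.92*h^2 - 18.1*h - 2.39)/(0.83*h^4 - 1.99*h^3 - 1.89*h^2 + 4.07*h - 2.08) + (-3.32*h^3 + 5.97*h^2 + 3.78*h - 4.07)*(2.64*h^3 - 9.05*h^2 - 2.39*h + 0.93)/(0.83*h^4 - 1.99*h^3 - 1.89*h^2 + 4.07*h - 2.08)^2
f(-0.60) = 0.31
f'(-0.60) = -2.19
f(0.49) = 2.90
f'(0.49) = 17.59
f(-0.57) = 0.25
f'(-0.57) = -2.10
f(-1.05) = 1.87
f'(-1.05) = -5.82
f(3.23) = -0.84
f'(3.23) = 3.86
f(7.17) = 0.35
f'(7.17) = -0.03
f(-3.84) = -1.10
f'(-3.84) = -0.40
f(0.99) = 7.47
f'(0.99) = -4.49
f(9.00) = 0.30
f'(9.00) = -0.03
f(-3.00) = -1.61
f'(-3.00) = -0.93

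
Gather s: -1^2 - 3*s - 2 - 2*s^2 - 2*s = -2*s^2 - 5*s - 3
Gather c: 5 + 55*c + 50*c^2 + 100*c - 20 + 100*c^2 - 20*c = 150*c^2 + 135*c - 15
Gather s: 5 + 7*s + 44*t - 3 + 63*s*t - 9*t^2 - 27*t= s*(63*t + 7) - 9*t^2 + 17*t + 2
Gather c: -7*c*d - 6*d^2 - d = -7*c*d - 6*d^2 - d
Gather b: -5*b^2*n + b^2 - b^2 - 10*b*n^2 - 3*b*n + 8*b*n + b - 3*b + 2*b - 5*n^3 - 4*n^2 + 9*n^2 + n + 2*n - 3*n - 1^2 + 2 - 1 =-5*b^2*n + b*(-10*n^2 + 5*n) - 5*n^3 + 5*n^2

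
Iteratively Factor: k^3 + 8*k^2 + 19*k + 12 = (k + 3)*(k^2 + 5*k + 4) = (k + 3)*(k + 4)*(k + 1)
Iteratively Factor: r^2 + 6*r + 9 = (r + 3)*(r + 3)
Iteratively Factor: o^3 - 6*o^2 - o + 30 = (o + 2)*(o^2 - 8*o + 15) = (o - 3)*(o + 2)*(o - 5)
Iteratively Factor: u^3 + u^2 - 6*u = (u - 2)*(u^2 + 3*u) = u*(u - 2)*(u + 3)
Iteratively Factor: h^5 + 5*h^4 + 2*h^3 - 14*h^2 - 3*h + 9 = (h - 1)*(h^4 + 6*h^3 + 8*h^2 - 6*h - 9) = (h - 1)*(h + 3)*(h^3 + 3*h^2 - h - 3) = (h - 1)^2*(h + 3)*(h^2 + 4*h + 3) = (h - 1)^2*(h + 3)^2*(h + 1)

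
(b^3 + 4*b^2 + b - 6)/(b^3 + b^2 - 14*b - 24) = (b - 1)/(b - 4)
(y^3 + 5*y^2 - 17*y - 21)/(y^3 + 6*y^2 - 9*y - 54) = (y^2 + 8*y + 7)/(y^2 + 9*y + 18)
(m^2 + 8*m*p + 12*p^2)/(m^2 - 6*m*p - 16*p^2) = (-m - 6*p)/(-m + 8*p)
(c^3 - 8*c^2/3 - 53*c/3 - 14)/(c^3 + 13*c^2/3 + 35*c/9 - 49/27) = 9*(c^2 - 5*c - 6)/(9*c^2 + 18*c - 7)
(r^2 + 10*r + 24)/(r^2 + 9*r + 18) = (r + 4)/(r + 3)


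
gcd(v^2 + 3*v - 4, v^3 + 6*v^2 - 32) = v + 4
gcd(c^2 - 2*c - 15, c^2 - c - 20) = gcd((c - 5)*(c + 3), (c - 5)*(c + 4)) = c - 5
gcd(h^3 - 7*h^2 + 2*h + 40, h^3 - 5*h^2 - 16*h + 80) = h^2 - 9*h + 20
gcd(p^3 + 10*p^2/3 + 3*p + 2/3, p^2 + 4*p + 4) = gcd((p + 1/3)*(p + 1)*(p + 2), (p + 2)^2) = p + 2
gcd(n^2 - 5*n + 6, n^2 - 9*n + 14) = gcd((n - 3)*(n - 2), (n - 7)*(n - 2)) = n - 2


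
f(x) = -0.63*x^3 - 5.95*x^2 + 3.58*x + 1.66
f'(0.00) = 3.58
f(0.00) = 1.66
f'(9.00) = -256.61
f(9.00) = -907.34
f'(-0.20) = 5.88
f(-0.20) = 0.71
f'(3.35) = -57.50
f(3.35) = -76.81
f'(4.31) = -82.82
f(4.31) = -143.88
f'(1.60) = -20.30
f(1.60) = -10.42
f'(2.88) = -46.37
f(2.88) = -52.43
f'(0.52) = -3.12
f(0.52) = 1.82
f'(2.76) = -43.66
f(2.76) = -47.03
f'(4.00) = -74.26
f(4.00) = -119.54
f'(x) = -1.89*x^2 - 11.9*x + 3.58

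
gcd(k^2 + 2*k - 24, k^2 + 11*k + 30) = k + 6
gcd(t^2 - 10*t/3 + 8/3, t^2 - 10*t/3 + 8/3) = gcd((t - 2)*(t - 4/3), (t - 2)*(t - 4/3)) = t^2 - 10*t/3 + 8/3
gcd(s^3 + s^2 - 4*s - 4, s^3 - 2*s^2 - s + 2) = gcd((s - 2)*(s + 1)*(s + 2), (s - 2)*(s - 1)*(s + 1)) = s^2 - s - 2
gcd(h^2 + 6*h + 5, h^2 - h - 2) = h + 1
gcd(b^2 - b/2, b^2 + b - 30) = 1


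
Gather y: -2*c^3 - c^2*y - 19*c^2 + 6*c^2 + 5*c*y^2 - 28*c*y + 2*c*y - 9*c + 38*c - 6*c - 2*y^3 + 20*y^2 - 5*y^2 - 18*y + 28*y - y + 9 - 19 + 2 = -2*c^3 - 13*c^2 + 23*c - 2*y^3 + y^2*(5*c + 15) + y*(-c^2 - 26*c + 9) - 8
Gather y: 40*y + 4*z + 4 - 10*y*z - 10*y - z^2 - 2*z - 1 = y*(30 - 10*z) - z^2 + 2*z + 3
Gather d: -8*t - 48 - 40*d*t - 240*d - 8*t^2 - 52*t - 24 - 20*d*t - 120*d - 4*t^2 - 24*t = d*(-60*t - 360) - 12*t^2 - 84*t - 72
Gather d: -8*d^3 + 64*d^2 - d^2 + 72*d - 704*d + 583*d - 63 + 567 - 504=-8*d^3 + 63*d^2 - 49*d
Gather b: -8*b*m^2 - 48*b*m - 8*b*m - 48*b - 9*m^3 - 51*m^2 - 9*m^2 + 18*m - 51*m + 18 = b*(-8*m^2 - 56*m - 48) - 9*m^3 - 60*m^2 - 33*m + 18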